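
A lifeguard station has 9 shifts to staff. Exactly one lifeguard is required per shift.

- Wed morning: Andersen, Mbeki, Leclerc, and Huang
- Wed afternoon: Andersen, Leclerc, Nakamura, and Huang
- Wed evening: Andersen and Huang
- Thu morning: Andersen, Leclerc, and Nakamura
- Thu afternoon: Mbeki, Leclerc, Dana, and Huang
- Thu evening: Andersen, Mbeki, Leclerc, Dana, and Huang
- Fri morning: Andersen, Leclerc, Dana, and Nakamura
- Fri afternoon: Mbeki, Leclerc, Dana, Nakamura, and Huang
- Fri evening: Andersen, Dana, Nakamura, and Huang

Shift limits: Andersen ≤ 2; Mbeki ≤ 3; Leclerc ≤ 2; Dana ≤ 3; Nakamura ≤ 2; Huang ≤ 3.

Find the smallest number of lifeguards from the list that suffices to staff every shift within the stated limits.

9 slots to fill and no one can take more than 3, so at least ⌈9/3⌉ = 3 lifeguards are needed.
No set of 3 lifeguards can cover every shift (each such set leaves at least one shift with no one available or exceeds a cap).
Andersen, Mbeki, Leclerc, and Dana alone can cover everything: Wed morning→Mbeki, Wed afternoon→Andersen, Wed evening→Andersen, Thu morning→Leclerc, Thu afternoon→Mbeki, Thu evening→Dana, Fri morning→Leclerc, Fri afternoon→Mbeki, Fri evening→Dana.

4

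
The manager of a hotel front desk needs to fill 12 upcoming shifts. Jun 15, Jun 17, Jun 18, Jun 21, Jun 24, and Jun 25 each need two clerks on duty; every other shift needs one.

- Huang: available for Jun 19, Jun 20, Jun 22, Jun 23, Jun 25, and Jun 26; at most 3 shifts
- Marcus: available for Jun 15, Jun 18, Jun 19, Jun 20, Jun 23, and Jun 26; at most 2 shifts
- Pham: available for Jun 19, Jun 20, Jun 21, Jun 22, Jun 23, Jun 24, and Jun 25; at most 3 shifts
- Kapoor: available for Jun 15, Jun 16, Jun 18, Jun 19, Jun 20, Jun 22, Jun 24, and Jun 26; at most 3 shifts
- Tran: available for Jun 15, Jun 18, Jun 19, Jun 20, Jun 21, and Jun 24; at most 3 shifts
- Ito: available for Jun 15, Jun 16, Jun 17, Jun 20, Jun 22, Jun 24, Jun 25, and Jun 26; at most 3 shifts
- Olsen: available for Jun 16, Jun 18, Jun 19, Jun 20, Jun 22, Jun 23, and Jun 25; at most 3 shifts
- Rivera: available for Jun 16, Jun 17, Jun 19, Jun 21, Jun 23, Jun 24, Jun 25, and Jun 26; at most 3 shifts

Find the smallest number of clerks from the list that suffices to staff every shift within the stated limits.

6

18 slots to fill and no one can take more than 3, so at least ⌈18/3⌉ = 6 clerks are needed.
Huang, Pham, Kapoor, Tran, Ito, and Rivera alone can cover everything: Jun 15→Kapoor+Tran, Jun 16→Kapoor, Jun 17→Ito+Rivera, Jun 18→Kapoor+Tran, Jun 19→Pham, Jun 20→Pham, Jun 21→Pham+Tran, Jun 22→Huang, Jun 23→Huang, Jun 24→Ito+Rivera, Jun 25→Ito+Rivera, Jun 26→Huang.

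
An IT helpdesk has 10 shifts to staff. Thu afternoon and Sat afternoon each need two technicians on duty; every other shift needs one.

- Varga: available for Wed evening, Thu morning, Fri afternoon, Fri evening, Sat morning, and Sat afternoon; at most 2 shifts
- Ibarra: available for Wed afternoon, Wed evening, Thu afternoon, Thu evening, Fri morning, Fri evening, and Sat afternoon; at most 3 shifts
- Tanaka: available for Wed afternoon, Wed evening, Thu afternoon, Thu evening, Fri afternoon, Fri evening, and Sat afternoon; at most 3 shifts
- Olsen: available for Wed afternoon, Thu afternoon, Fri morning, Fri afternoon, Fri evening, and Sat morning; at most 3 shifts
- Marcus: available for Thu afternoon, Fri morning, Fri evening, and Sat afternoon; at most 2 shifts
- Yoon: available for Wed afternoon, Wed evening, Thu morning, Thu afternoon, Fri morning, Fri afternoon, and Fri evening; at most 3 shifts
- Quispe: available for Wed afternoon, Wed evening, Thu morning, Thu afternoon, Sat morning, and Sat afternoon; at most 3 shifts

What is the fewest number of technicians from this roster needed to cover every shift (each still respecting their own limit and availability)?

4

12 slots to fill and no one can take more than 3, so at least ⌈12/3⌉ = 4 technicians are needed.
Ibarra, Tanaka, Olsen, and Yoon alone can cover everything: Wed afternoon→Tanaka, Wed evening→Ibarra, Thu morning→Yoon, Thu afternoon→Olsen+Yoon, Thu evening→Ibarra, Fri morning→Olsen, Fri afternoon→Tanaka, Fri evening→Yoon, Sat morning→Olsen, Sat afternoon→Ibarra+Tanaka.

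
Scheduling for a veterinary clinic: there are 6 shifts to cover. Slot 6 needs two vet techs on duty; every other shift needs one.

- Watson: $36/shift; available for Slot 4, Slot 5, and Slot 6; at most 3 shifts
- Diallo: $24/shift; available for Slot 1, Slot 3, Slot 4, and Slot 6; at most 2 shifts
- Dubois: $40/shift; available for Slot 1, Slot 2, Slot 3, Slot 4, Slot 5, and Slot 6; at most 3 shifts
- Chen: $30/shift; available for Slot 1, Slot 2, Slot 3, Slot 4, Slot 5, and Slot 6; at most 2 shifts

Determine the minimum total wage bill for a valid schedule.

$216

Picking the cheapest available vet tech for each shift independently would cost $186, but that ignores the shift limits.
An optimal schedule: Slot 1→Diallo, Slot 2→Chen, Slot 3→Diallo, Slot 4→Watson, Slot 5→Watson, Slot 6→Chen+Watson.
Total: 24 + 30 + 24 + 36 + 36 + 30 + 36 = $216.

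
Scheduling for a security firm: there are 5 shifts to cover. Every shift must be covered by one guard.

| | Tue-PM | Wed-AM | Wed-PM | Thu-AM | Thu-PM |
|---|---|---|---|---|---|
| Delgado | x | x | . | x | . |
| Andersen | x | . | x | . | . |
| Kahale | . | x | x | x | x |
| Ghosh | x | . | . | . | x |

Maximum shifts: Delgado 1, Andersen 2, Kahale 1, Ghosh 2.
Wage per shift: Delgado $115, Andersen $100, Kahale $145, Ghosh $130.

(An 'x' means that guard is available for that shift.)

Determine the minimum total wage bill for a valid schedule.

Picking the cheapest available guard for each shift independently would cost $560, but that ignores the shift limits.
An optimal schedule: Tue-PM→Andersen, Wed-AM→Delgado, Wed-PM→Andersen, Thu-AM→Kahale, Thu-PM→Ghosh.
Total: 100 + 115 + 100 + 145 + 130 = $590.

$590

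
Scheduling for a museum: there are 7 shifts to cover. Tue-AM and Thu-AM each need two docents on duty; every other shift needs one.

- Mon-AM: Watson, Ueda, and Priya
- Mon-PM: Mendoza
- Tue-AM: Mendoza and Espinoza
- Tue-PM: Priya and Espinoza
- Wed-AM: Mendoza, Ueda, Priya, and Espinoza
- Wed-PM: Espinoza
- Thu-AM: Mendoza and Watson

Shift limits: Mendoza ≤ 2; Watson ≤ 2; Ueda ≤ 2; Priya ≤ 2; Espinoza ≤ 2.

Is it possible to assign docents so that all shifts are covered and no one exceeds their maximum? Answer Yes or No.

No

Total capacity is 10 and 9 slots are needed, so capacity alone doesn't rule it out.
Shifts {Mon-PM, Tue-AM, Thu-AM} need 5 worker-slots in total, but the docents available for any of those shifts (Mendoza, Watson, and Espinoza) can supply at most 4 among them. So no valid schedule exists.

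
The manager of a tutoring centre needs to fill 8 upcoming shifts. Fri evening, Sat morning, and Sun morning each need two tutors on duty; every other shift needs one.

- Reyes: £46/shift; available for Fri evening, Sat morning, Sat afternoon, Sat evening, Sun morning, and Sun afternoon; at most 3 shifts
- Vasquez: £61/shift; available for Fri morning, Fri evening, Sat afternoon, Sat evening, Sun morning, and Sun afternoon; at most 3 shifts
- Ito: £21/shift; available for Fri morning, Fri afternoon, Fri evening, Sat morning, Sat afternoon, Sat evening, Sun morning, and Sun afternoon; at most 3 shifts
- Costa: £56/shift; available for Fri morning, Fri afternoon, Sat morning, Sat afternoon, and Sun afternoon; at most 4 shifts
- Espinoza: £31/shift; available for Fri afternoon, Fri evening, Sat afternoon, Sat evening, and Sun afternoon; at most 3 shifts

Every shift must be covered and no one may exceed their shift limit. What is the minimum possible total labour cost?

£406

Picking the cheapest available tutor for each shift independently would cost £291, but that ignores the shift limits.
An optimal schedule: Fri morning→Ito, Fri afternoon→Ito, Fri evening→Espinoza+Reyes, Sat morning→Reyes+Costa, Sat afternoon→Espinoza, Sat evening→Espinoza, Sun morning→Ito+Reyes, Sun afternoon→Costa.
Total: 21 + 21 + 31 + 46 + 46 + 56 + 31 + 31 + 21 + 46 + 56 = £406.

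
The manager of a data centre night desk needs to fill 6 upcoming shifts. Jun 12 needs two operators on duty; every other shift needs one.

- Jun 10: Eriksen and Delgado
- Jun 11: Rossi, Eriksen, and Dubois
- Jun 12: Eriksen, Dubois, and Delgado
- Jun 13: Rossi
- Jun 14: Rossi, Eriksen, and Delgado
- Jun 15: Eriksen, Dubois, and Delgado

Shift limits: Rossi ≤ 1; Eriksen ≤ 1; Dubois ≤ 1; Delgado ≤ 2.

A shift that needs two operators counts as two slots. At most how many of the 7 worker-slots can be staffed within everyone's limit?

5

Total capacity across all operators is 1+1+1+2 = 5, and 7 slots are needed, so at most 5 can be filled.
An assignment achieving 5: Jun 10→Eriksen, Jun 11→Dubois, Jun 12→Delgado, Jun 13→Rossi, Jun 14→Delgado.
Loads: Rossi 1/1, Eriksen 1/1, Dubois 1/1, Delgado 2/2.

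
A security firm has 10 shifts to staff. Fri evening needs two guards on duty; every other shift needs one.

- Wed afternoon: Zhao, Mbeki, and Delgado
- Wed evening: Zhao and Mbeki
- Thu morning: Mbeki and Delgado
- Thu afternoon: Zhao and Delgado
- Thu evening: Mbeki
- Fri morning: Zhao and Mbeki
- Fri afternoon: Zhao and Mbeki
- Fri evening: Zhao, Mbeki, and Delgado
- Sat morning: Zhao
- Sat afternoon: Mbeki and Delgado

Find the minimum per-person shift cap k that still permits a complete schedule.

With 3 guards and 11 worker-slots to fill, someone must work at least ⌈11/3⌉ = 4 shifts, so k ≥ 4.
k = 4 works: Wed afternoon→Delgado, Wed evening→Zhao, Thu morning→Mbeki, Thu afternoon→Zhao, Thu evening→Mbeki, Fri morning→Zhao, Fri afternoon→Mbeki, Fri evening→Mbeki+Delgado, Sat morning→Zhao, Sat afternoon→Delgado.
Loads: Zhao 4, Mbeki 4, Delgado 3 — all ≤ 4.

4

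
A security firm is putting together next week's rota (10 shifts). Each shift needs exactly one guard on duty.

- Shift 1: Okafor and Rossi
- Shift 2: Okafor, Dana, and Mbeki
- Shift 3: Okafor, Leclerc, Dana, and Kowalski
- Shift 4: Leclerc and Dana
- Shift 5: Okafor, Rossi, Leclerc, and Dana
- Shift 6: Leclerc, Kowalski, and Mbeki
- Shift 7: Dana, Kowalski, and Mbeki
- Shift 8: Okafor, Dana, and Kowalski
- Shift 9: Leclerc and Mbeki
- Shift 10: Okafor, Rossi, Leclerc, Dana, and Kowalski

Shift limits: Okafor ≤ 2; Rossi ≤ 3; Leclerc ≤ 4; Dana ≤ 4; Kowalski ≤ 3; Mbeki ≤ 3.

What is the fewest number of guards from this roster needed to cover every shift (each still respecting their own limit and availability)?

3

10 slots to fill and no one can take more than 4, so at least ⌈10/4⌉ = 3 guards are needed.
Okafor, Leclerc, and Dana alone can cover everything: Shift 1→Okafor, Shift 2→Okafor, Shift 3→Leclerc, Shift 4→Leclerc, Shift 5→Dana, Shift 6→Leclerc, Shift 7→Dana, Shift 8→Dana, Shift 9→Leclerc, Shift 10→Dana.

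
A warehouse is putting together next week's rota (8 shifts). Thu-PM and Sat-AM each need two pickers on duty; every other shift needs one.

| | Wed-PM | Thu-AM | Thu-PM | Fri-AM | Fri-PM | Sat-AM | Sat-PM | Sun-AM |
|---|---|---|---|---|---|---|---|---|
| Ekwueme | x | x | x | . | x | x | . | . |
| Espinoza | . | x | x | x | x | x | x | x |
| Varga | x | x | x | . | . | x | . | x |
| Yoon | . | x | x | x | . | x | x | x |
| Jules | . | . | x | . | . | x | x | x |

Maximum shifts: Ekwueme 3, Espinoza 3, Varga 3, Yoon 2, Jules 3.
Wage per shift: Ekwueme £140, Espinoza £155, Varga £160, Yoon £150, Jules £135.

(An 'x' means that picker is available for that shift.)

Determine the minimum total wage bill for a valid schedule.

Picking the cheapest available picker for each shift independently would cost £1390, but that ignores the shift limits.
An optimal schedule: Wed-PM→Ekwueme, Thu-AM→Ekwueme, Thu-PM→Jules+Espinoza, Fri-AM→Yoon, Fri-PM→Ekwueme, Sat-AM→Yoon+Espinoza, Sat-PM→Jules, Sun-AM→Jules.
Total: 140 + 140 + 135 + 155 + 150 + 140 + 150 + 155 + 135 + 135 = £1435.

£1435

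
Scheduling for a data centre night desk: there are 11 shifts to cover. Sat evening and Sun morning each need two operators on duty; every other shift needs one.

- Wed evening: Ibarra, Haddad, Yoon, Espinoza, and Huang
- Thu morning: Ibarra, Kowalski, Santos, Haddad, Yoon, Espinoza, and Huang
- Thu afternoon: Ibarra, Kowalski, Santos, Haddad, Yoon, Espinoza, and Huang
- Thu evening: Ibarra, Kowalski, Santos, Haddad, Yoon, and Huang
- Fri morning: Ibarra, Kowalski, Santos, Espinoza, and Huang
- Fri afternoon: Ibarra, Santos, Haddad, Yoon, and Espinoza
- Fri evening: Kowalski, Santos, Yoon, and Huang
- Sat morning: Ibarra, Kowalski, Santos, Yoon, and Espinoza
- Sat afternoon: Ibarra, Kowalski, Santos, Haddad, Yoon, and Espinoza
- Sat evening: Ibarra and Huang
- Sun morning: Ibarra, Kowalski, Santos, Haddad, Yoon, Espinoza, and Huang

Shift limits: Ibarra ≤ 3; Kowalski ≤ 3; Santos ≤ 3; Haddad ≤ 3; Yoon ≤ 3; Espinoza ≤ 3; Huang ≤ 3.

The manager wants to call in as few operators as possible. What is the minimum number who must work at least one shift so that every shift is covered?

13 slots to fill and no one can take more than 3, so at least ⌈13/3⌉ = 5 operators are needed.
Ibarra, Kowalski, Santos, Haddad, and Huang alone can cover everything: Wed evening→Ibarra, Thu morning→Santos, Thu afternoon→Santos, Thu evening→Haddad, Fri morning→Kowalski, Fri afternoon→Ibarra, Fri evening→Kowalski, Sat morning→Kowalski, Sat afternoon→Santos, Sat evening→Ibarra+Huang, Sun morning→Haddad+Huang.

5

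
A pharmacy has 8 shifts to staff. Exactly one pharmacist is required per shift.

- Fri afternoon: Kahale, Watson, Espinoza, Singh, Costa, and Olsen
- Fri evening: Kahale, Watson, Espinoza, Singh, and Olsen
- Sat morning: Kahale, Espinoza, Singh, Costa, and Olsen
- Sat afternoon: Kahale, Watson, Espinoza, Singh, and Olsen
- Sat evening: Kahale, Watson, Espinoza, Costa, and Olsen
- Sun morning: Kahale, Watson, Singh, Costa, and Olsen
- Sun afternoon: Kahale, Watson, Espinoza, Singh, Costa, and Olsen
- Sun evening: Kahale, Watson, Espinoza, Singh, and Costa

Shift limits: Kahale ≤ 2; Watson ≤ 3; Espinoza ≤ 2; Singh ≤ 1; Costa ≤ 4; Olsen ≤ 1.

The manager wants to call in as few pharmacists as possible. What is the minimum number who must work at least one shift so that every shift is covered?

8 slots to fill and no one can take more than 4, so at least ⌈8/4⌉ = 2 pharmacists are needed.
Any 2 pharmacists together have capacity at most 4+3 = 7 < 8 slots, so 2 can never suffice.
Kahale, Watson, and Costa alone can cover everything: Fri afternoon→Watson, Fri evening→Kahale, Sat morning→Kahale, Sat afternoon→Watson, Sat evening→Watson, Sun morning→Costa, Sun afternoon→Costa, Sun evening→Costa.

3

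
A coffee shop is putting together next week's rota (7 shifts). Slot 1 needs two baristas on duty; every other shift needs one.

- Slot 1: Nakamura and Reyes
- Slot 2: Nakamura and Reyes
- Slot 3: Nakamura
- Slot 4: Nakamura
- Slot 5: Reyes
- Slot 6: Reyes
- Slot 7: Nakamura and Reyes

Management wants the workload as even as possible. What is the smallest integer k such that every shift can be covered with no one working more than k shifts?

4

With 2 baristas and 8 worker-slots to fill, someone must work at least ⌈8/2⌉ = 4 shifts, so k ≥ 4.
k = 4 works: Slot 1→Nakamura+Reyes, Slot 2→Nakamura, Slot 3→Nakamura, Slot 4→Nakamura, Slot 5→Reyes, Slot 6→Reyes, Slot 7→Reyes.
Loads: Nakamura 4, Reyes 4 — all ≤ 4.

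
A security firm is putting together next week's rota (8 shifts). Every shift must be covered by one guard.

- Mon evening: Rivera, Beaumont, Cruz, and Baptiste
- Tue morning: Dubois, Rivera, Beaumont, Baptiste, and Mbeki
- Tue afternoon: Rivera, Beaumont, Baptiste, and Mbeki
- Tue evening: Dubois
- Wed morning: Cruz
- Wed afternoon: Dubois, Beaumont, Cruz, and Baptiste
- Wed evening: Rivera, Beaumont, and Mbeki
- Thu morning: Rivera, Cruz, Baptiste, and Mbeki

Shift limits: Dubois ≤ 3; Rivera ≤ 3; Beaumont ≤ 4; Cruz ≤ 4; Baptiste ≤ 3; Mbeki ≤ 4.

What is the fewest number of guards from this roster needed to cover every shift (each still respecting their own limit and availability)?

8 slots to fill and no one can take more than 4, so at least ⌈8/4⌉ = 2 guards are needed.
Shifts {Tue afternoon, Tue evening, Wed morning} need 3 slots, but among the guards available for them (Dubois, Rivera, Beaumont, Cruz, Baptiste, and Mbeki) any 2 together supply at most 2. So 2 guards are not enough.
Dubois, Rivera, and Cruz alone can cover everything: Mon evening→Rivera, Tue morning→Dubois, Tue afternoon→Rivera, Tue evening→Dubois, Wed morning→Cruz, Wed afternoon→Dubois, Wed evening→Rivera, Thu morning→Cruz.

3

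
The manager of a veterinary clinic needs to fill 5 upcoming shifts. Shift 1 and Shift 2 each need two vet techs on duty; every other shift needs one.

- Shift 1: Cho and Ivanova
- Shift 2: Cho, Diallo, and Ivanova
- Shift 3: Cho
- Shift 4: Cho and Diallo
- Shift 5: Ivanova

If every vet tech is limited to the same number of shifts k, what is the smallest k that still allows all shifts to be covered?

3

With 3 vet techs and 7 worker-slots to fill, someone must work at least ⌈7/3⌉ = 3 shifts, so k ≥ 3.
k = 3 works: Shift 1→Cho+Ivanova, Shift 2→Diallo+Ivanova, Shift 3→Cho, Shift 4→Cho, Shift 5→Ivanova.
Loads: Cho 3, Diallo 1, Ivanova 3 — all ≤ 3.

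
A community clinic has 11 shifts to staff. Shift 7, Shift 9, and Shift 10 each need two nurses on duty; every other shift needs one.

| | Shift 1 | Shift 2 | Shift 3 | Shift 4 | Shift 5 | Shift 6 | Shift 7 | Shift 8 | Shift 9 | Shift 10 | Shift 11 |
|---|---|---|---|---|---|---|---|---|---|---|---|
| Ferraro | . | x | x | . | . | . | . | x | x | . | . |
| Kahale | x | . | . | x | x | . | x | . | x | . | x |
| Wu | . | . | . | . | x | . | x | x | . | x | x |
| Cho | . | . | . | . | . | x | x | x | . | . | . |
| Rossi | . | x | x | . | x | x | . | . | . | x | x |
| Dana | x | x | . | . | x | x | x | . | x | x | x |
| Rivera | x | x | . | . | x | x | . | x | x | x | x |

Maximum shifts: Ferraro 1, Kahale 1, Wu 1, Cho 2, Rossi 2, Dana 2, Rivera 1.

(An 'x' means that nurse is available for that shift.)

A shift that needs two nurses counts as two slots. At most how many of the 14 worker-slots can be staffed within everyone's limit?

10

Total capacity across all nurses is 1+1+1+2+2+2+1 = 10, and 14 slots are needed, so at most 10 can be filled.
An assignment achieving 10: Shift 1→Dana, Shift 2→Rossi, Shift 3→Ferraro, Shift 4→Kahale, Shift 6→Cho, Shift 7→Wu+Cho, Shift 8→Rivera, Shift 9→Dana, Shift 10→Rossi.
Loads: Ferraro 1/1, Kahale 1/1, Wu 1/1, Cho 2/2, Rossi 2/2, Dana 2/2, Rivera 1/1.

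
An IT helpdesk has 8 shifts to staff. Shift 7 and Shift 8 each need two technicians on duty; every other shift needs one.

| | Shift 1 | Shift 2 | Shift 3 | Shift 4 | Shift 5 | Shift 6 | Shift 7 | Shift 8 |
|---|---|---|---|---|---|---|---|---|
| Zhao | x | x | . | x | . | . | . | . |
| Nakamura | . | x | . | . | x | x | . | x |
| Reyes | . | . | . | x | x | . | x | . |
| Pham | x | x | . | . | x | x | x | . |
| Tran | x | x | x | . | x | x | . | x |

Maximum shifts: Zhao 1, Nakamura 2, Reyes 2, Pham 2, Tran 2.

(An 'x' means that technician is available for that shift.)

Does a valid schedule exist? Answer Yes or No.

Total capacity is 1+2+2+2+2 = 9 but 10 worker-slots are needed — infeasible.

No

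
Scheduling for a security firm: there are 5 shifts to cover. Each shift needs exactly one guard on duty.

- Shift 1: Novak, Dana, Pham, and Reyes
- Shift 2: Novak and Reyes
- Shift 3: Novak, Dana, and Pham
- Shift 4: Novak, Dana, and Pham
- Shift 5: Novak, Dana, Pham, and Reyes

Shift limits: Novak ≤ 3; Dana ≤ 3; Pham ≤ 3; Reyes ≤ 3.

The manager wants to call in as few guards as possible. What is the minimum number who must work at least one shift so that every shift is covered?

5 slots to fill and no one can take more than 3, so at least ⌈5/3⌉ = 2 guards are needed.
Novak and Dana alone can cover everything: Shift 1→Novak, Shift 2→Novak, Shift 3→Novak, Shift 4→Dana, Shift 5→Dana.

2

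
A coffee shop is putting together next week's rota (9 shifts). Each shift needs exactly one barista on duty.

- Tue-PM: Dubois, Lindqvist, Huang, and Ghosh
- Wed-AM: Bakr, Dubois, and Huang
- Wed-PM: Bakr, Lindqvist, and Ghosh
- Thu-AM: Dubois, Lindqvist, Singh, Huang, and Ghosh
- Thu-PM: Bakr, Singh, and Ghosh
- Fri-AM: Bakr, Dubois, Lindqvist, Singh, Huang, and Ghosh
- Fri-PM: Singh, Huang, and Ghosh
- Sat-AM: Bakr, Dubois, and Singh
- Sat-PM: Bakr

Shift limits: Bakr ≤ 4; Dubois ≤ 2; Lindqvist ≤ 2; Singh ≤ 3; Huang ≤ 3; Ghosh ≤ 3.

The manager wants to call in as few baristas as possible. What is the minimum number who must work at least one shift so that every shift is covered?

3

9 slots to fill and no one can take more than 4, so at least ⌈9/4⌉ = 3 baristas are needed.
Bakr, Dubois, and Singh alone can cover everything: Tue-PM→Dubois, Wed-AM→Bakr, Wed-PM→Bakr, Thu-AM→Dubois, Thu-PM→Bakr, Fri-AM→Singh, Fri-PM→Singh, Sat-AM→Singh, Sat-PM→Bakr.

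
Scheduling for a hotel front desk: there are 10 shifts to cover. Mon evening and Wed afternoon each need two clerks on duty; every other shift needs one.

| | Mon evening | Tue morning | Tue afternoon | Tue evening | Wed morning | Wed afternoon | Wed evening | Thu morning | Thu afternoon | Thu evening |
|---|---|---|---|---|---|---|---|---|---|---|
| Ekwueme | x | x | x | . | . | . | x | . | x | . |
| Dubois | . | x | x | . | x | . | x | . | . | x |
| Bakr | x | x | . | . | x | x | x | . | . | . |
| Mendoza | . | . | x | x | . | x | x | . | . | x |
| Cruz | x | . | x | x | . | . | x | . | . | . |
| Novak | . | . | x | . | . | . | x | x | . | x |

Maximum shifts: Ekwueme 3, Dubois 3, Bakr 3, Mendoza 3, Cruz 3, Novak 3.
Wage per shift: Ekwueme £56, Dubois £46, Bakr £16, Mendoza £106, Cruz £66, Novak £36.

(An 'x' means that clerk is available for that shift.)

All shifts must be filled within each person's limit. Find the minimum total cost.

£532

Wed afternoon can only be covered by Bakr and Mendoza, so that assignment is forced.
Thu morning can only be covered by Novak, so that assignment is forced.
Thu afternoon can only be covered by Ekwueme, so that assignment is forced.
Picking the cheapest available clerk for each shift independently would cost £472, but that ignores the shift limits.
An optimal schedule: Mon evening→Bakr+Ekwueme, Tue morning→Dubois, Tue afternoon→Novak, Tue evening→Cruz, Wed morning→Bakr, Wed afternoon→Bakr+Mendoza, Wed evening→Dubois, Thu morning→Novak, Thu afternoon→Ekwueme, Thu evening→Novak.
Total: 16 + 56 + 46 + 36 + 66 + 16 + 16 + 106 + 46 + 36 + 56 + 36 = £532.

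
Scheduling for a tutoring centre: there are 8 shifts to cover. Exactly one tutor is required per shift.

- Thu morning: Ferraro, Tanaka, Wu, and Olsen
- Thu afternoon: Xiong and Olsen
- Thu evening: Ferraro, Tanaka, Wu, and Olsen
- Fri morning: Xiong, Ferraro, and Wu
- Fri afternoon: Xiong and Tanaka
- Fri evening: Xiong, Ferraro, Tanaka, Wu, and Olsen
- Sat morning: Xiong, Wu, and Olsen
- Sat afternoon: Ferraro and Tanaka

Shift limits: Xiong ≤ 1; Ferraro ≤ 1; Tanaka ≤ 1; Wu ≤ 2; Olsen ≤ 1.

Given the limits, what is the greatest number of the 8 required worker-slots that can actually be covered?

Total capacity across all tutors is 1+1+1+2+1 = 6, and 8 slots are needed, so at most 6 can be filled.
An assignment achieving 6: Thu morning→Olsen, Thu afternoon→Xiong, Fri morning→Wu, Fri afternoon→Tanaka, Sat morning→Wu, Sat afternoon→Ferraro.
Loads: Xiong 1/1, Ferraro 1/1, Tanaka 1/1, Wu 2/2, Olsen 1/1.

6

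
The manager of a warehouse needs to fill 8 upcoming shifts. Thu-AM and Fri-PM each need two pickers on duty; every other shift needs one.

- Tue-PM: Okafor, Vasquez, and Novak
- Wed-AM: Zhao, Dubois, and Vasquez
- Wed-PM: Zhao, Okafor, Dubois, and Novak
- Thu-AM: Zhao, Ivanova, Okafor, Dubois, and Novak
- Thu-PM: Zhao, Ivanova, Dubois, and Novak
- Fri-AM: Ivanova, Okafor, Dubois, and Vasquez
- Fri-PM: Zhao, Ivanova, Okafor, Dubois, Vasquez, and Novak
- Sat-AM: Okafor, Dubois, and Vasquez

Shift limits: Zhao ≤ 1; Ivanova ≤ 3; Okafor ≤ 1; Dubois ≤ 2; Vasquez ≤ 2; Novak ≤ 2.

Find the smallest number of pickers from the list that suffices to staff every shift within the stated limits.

10 slots to fill and no one can take more than 3, so at least ⌈10/3⌉ = 4 pickers are needed.
Any 4 pickers together have capacity at most 3+2+2+2 = 9 < 10 slots, so 4 can never suffice.
Zhao, Ivanova, Dubois, Vasquez, and Novak alone can cover everything: Tue-PM→Vasquez, Wed-AM→Zhao, Wed-PM→Dubois, Thu-AM→Ivanova+Novak, Thu-PM→Ivanova, Fri-AM→Ivanova, Fri-PM→Vasquez+Novak, Sat-AM→Dubois.

5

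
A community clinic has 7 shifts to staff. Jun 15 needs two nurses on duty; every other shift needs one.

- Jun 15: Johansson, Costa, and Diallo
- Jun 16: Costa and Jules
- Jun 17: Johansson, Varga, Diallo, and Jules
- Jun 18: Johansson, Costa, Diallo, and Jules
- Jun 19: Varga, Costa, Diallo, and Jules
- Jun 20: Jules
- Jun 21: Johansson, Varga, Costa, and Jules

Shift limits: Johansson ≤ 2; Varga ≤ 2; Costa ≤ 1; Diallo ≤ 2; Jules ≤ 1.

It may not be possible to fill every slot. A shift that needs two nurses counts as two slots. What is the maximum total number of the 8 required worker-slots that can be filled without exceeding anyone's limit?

Total capacity across all nurses is 2+2+1+2+1 = 8, and 8 slots are needed, so at most 8 can be filled.
An assignment achieving 8: Jun 15→Johansson+Diallo, Jun 16→Costa, Jun 17→Johansson, Jun 18→Diallo, Jun 19→Varga, Jun 20→Jules, Jun 21→Varga.
Loads: Johansson 2/2, Varga 2/2, Costa 1/1, Diallo 2/2, Jules 1/1.

8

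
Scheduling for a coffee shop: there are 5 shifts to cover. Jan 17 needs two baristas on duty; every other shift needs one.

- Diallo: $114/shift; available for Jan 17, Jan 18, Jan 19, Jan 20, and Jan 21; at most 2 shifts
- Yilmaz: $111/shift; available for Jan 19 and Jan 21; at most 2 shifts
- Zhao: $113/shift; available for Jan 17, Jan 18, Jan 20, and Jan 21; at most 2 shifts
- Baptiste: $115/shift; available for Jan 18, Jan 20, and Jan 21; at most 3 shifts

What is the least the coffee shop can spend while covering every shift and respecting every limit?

$676

Jan 17 can only be covered by Diallo and Zhao, so that assignment is forced.
Picking the cheapest available barista for each shift independently would cost $675, but that ignores the shift limits.
An optimal schedule: Jan 17→Zhao+Diallo, Jan 18→Zhao, Jan 19→Yilmaz, Jan 20→Diallo, Jan 21→Yilmaz.
Total: 113 + 114 + 113 + 111 + 114 + 111 = $676.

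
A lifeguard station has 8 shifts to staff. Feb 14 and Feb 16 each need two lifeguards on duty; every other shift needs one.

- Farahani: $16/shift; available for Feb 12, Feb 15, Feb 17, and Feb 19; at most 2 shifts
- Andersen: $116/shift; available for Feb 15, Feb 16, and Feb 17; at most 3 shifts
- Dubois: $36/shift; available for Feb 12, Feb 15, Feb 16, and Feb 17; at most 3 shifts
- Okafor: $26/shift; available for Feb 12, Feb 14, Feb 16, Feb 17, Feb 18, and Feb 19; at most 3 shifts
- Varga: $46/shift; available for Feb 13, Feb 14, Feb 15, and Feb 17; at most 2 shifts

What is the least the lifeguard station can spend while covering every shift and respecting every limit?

Feb 13 can only be covered by Varga, so that assignment is forced.
Feb 14 can only be covered by Okafor and Varga, so that assignment is forced.
Feb 18 can only be covered by Okafor, so that assignment is forced.
Picking the cheapest available lifeguard for each shift independently would cost $270, but that ignores the shift limits.
An optimal schedule: Feb 12→Farahani, Feb 13→Varga, Feb 14→Okafor+Varga, Feb 15→Dubois, Feb 16→Okafor+Dubois, Feb 17→Dubois, Feb 18→Okafor, Feb 19→Farahani.
Total: 16 + 46 + 26 + 46 + 36 + 26 + 36 + 36 + 26 + 16 = $310.

$310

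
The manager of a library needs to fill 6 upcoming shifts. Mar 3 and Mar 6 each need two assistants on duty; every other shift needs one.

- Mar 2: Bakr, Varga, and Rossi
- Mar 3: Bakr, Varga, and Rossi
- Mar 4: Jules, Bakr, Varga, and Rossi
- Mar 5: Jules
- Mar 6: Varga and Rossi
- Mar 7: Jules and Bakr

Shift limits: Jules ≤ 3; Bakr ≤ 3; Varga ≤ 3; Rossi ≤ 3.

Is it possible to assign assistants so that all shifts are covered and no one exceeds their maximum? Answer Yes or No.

Mar 5 can only be covered by Jules, so that assignment is forced.
Mar 6 can only be covered by Varga and Rossi, so that assignment is forced.
One valid schedule: Mar 2→Bakr, Mar 3→Bakr+Varga, Mar 4→Jules, Mar 5→Jules, Mar 6→Varga+Rossi, Mar 7→Jules.
Loads: Jules 3/3, Bakr 2/3, Varga 2/3, Rossi 1/3 — all within limits.

Yes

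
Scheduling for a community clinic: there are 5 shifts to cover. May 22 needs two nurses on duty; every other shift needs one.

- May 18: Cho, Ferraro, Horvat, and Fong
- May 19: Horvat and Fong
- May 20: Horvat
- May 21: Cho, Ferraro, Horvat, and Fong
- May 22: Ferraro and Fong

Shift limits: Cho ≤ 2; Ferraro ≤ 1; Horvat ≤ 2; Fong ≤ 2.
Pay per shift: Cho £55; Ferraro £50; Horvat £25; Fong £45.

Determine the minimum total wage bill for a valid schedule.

May 20 can only be covered by Horvat, so that assignment is forced.
May 22 can only be covered by Ferraro and Fong, so that assignment is forced.
Picking the cheapest available nurse for each shift independently would cost £195, but that ignores the shift limits.
An optimal schedule: May 18→Fong, May 19→Horvat, May 20→Horvat, May 21→Cho, May 22→Fong+Ferraro.
Total: 45 + 25 + 25 + 55 + 45 + 50 = £245.

£245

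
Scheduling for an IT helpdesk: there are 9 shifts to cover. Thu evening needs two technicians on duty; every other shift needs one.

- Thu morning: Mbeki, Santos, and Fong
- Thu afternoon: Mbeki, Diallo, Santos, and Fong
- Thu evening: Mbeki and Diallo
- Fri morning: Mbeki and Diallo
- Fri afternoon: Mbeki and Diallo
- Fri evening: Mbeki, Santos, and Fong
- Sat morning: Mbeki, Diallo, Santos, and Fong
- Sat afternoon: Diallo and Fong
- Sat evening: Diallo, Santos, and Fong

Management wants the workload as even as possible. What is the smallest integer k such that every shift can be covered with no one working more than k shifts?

3

With 4 technicians and 10 worker-slots to fill, someone must work at least ⌈10/4⌉ = 3 shifts, so k ≥ 3.
k = 3 works: Thu morning→Santos, Thu afternoon→Santos, Thu evening→Mbeki+Diallo, Fri morning→Mbeki, Fri afternoon→Mbeki, Fri evening→Santos, Sat morning→Fong, Sat afternoon→Diallo, Sat evening→Diallo.
Loads: Mbeki 3, Diallo 3, Santos 3, Fong 1 — all ≤ 3.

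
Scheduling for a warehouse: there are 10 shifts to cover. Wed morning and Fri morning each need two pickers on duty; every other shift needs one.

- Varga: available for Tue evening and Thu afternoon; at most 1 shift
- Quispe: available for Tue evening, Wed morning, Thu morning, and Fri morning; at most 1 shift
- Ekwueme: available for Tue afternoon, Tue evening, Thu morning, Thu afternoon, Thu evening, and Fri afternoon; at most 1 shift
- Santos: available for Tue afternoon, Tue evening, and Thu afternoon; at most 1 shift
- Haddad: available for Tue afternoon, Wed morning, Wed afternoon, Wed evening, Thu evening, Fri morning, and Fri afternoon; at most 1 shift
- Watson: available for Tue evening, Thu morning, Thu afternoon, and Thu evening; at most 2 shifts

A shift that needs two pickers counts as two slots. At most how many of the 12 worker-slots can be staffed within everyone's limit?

7

Total capacity across all pickers is 1+1+1+1+1+2 = 7, and 12 slots are needed, so at most 7 can be filled.
An assignment achieving 7: Tue afternoon→Santos, Wed morning→Quispe, Wed afternoon→Haddad, Thu morning→Watson, Thu afternoon→Varga, Thu evening→Watson, Fri afternoon→Ekwueme.
Loads: Varga 1/1, Quispe 1/1, Ekwueme 1/1, Santos 1/1, Haddad 1/1, Watson 2/2.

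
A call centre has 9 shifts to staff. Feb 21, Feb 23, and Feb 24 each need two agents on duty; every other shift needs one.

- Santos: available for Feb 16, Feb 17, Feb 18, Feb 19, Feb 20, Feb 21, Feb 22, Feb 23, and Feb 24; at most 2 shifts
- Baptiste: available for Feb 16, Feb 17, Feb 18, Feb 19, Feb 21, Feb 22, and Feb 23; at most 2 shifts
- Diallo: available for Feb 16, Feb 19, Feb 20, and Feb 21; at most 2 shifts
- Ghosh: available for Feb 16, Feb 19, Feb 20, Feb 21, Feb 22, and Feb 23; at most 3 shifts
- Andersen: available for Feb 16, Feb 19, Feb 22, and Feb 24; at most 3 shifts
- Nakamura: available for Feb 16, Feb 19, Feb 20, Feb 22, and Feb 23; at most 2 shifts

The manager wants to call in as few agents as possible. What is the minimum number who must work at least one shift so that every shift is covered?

5

12 slots to fill and no one can take more than 3, so at least ⌈12/3⌉ = 4 agents are needed.
Any 4 agents together have capacity at most 3+3+2+2 = 10 < 12 slots, so 4 can never suffice.
Santos, Baptiste, Diallo, Ghosh, and Andersen alone can cover everything: Feb 16→Andersen, Feb 17→Santos, Feb 18→Baptiste, Feb 19→Andersen, Feb 20→Diallo, Feb 21→Diallo+Ghosh, Feb 22→Ghosh, Feb 23→Baptiste+Ghosh, Feb 24→Santos+Andersen.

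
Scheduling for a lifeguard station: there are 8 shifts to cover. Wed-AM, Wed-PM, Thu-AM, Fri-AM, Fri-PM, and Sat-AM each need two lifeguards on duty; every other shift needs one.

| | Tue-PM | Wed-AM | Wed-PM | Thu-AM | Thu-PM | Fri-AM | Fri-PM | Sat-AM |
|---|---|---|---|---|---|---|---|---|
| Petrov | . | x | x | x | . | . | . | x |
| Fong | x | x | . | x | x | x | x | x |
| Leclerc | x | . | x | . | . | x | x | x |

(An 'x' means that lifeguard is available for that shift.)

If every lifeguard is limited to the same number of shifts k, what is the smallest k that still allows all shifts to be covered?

With 3 lifeguards and 14 worker-slots to fill, someone must work at least ⌈14/3⌉ = 5 shifts, so k ≥ 5.
k = 5 works: Tue-PM→Leclerc, Wed-AM→Petrov+Fong, Wed-PM→Petrov+Leclerc, Thu-AM→Petrov+Fong, Thu-PM→Fong, Fri-AM→Fong+Leclerc, Fri-PM→Fong+Leclerc, Sat-AM→Petrov+Leclerc.
Loads: Petrov 4, Fong 5, Leclerc 5 — all ≤ 5.

5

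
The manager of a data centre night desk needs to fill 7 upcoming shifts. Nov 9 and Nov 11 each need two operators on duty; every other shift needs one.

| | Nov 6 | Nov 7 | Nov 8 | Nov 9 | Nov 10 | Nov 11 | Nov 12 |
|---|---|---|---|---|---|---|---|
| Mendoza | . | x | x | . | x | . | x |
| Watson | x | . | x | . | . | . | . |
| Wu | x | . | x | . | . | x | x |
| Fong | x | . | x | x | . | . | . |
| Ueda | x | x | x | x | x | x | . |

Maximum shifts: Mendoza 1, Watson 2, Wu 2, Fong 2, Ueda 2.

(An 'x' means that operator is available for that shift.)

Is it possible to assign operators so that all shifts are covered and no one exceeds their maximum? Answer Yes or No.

Total capacity is 9 and 9 slots are needed, so capacity alone doesn't rule it out.
Shifts {Nov 7, Nov 9, Nov 10, Nov 11} need 6 worker-slots in total, but the operators available for any of those shifts (Mendoza, Wu, Fong, and Ueda) can supply at most 5 among them. So no valid schedule exists.

No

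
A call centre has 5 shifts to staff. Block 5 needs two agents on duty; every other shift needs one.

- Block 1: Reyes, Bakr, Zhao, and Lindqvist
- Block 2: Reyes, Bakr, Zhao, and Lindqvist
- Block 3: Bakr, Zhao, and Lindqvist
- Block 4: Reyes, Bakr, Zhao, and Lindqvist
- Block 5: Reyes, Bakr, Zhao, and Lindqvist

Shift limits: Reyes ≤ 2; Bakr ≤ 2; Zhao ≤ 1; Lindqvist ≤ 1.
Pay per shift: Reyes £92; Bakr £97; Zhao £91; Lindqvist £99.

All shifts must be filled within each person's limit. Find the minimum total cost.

£568

Picking the cheapest available agent for each shift independently would cost £547, but that ignores the shift limits.
An optimal schedule: Block 1→Reyes, Block 2→Reyes, Block 3→Bakr, Block 4→Bakr, Block 5→Zhao+Lindqvist.
Total: 92 + 92 + 97 + 97 + 91 + 99 = £568.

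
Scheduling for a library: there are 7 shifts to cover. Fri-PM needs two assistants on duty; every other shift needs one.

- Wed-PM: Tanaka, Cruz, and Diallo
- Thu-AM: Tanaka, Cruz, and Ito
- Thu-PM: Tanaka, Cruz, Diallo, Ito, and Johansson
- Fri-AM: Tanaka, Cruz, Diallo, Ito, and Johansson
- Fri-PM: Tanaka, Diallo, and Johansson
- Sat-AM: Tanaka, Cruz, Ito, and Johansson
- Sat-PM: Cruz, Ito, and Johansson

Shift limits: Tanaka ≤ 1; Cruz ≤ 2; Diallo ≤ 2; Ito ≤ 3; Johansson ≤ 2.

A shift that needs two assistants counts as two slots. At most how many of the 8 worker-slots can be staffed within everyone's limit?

Total capacity across all assistants is 1+2+2+3+2 = 10, and 8 slots are needed, so at most 8 can be filled.
An assignment achieving 8: Wed-PM→Tanaka, Thu-AM→Cruz, Thu-PM→Diallo, Fri-AM→Ito, Fri-PM→Diallo+Johansson, Sat-AM→Ito, Sat-PM→Cruz.
Loads: Tanaka 1/1, Cruz 2/2, Diallo 2/2, Ito 2/3, Johansson 1/2.

8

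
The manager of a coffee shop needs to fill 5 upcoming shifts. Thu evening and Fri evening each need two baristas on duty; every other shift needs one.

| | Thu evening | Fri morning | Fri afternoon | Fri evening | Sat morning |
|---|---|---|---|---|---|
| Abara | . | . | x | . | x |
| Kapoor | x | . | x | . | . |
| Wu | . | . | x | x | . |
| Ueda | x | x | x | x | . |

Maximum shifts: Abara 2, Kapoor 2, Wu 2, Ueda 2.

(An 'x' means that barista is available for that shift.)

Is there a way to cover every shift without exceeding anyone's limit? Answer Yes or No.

Total capacity is 8 and 7 slots are needed, so capacity alone doesn't rule it out.
Shifts {Thu evening, Fri morning, Fri evening} need 5 worker-slots in total, but the baristas available for any of those shifts (Kapoor, Wu, and Ueda) can supply at most 4 among them. So no valid schedule exists.

No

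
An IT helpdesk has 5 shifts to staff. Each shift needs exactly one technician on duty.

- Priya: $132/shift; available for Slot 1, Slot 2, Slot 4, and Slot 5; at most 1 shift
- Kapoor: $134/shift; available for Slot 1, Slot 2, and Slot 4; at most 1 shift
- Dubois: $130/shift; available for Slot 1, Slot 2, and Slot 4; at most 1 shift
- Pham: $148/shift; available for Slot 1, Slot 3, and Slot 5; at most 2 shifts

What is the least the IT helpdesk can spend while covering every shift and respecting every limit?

$692

Slot 3 can only be covered by Pham, so that assignment is forced.
Picking the cheapest available technician for each shift independently would cost $670, but that ignores the shift limits.
An optimal schedule: Slot 1→Pham, Slot 2→Kapoor, Slot 3→Pham, Slot 4→Dubois, Slot 5→Priya.
Total: 148 + 134 + 148 + 130 + 132 = $692.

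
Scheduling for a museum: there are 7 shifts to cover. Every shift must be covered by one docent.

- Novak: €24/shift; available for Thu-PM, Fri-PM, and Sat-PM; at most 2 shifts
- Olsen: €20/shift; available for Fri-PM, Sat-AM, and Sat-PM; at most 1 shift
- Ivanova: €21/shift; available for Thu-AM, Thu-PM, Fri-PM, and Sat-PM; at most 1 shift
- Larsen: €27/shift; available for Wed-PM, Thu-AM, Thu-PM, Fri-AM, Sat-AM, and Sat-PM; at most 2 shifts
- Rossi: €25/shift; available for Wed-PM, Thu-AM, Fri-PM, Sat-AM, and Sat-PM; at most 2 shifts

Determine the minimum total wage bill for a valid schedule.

Fri-AM can only be covered by Larsen, so that assignment is forced.
Picking the cheapest available docent for each shift independently would cost €154, but that ignores the shift limits.
An optimal schedule: Wed-PM→Rossi, Thu-AM→Ivanova, Thu-PM→Novak, Fri-AM→Larsen, Fri-PM→Novak, Sat-AM→Olsen, Sat-PM→Rossi.
Total: 25 + 21 + 24 + 27 + 24 + 20 + 25 = €166.

€166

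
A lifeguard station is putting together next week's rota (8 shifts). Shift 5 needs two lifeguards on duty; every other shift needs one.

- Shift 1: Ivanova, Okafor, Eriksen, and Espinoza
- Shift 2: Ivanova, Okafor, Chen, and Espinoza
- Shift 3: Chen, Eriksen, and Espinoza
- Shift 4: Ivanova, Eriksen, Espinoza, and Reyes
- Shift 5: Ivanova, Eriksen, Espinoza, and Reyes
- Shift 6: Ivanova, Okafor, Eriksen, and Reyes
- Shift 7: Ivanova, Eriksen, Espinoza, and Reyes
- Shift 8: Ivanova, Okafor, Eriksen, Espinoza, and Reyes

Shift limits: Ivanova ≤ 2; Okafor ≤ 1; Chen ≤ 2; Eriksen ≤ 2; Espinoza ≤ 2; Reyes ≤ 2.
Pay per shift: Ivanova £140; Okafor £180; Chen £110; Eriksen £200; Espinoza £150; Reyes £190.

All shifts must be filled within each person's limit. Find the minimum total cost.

£1360

Picking the cheapest available lifeguard for each shift independently would cost £1210, but that ignores the shift limits.
An optimal schedule: Shift 1→Ivanova, Shift 2→Chen, Shift 3→Chen, Shift 4→Ivanova, Shift 5→Espinoza+Reyes, Shift 6→Okafor, Shift 7→Espinoza, Shift 8→Reyes.
Total: 140 + 110 + 110 + 140 + 150 + 190 + 180 + 150 + 190 = £1360.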